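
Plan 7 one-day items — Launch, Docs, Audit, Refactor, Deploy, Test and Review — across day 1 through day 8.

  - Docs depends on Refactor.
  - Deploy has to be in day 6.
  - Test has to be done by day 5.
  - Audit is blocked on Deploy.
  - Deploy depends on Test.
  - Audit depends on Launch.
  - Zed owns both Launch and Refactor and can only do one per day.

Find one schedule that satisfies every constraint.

Docs in day 3, Test in day 1, Review in day 1, Refactor in day 2, Deploy in day 6, Launch in day 1, Audit in day 7

Checking: Test(day 1) before Deploy(day 6); Refactor(day 2) before Docs(day 3); Launch(day 1) before Audit(day 7); Deploy(day 6) before Audit(day 7); Launch(day 1) != Refactor(day 2); Test=day 1 in [day 1,day 5]; Deploy=day 6 in [day 6,day 6].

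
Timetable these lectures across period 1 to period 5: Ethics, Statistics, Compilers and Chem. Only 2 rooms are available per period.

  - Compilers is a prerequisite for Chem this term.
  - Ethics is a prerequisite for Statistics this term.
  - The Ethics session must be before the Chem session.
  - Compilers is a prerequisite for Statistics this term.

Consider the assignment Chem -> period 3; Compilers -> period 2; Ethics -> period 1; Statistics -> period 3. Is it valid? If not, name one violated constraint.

Only 2 rooms are available per period — holds.
The Ethics session must be before the Chem session — holds.
Compilers is a prerequisite for Chem this term — holds.
Compilers is a prerequisite for Statistics this term — holds.
Ethics is a prerequisite for Statistics this term — holds.

Yes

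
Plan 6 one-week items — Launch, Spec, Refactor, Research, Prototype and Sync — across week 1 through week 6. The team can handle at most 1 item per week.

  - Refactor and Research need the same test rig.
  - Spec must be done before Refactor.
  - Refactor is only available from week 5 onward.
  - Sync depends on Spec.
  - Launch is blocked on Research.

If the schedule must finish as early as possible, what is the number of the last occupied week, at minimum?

The precedence chain requires at least 2 distinct weeks.
With at most 1 per week and 6 tasks, at least 6 weeks are needed.
Refactor can't be placed before week 5, so the schedule must run through at least week 5.
6 works (last occupied week: week 6): for example Sync in week 4; Spec in week 1; Research in week 2; Launch in week 3; Prototype in week 6; Refactor in week 5.

6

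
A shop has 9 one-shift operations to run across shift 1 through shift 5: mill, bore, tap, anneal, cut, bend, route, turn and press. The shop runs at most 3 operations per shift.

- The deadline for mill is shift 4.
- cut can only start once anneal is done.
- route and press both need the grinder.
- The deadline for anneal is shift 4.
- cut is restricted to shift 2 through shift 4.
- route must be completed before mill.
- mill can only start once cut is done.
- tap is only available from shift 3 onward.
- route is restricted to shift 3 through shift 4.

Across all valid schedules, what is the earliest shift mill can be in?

shift 4

Precedence pushes mill to at least shift 4; mill's own window allows nothing later than shift 4.
mill at shift 4 is achievable: anneal=shift 1; route=shift 3; cut=shift 2; bore=shift 1; bend=shift 1; press=shift 2; mill=shift 4; tap=shift 3; turn=shift 2.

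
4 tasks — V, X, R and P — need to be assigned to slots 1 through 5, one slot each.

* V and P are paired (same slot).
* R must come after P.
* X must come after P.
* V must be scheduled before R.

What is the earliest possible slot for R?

Precedence pushes R to at least 2.
R at 2 is achievable: P in 1; X in 2; R in 2; V in 1.

2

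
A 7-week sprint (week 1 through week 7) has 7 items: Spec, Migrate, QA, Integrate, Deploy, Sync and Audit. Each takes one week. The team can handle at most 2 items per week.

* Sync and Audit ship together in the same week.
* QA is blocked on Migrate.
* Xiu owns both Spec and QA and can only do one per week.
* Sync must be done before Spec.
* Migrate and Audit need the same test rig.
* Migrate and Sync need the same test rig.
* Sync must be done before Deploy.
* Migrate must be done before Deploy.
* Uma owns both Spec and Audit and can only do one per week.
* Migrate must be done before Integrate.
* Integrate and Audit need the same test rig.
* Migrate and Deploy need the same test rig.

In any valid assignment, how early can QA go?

Precedence pushes QA to at least week 2.
QA at week 2 is achievable: Deploy=week 4; Sync=week 3; Migrate=week 1; Audit=week 3; Integrate=week 2; Spec=week 4; QA=week 2.

week 2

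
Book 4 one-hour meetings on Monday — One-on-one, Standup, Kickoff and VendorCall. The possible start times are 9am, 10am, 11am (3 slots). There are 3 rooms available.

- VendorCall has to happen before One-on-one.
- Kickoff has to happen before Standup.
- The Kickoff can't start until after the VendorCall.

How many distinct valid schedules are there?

Enumerating: Kickoff -> 10am; One-on-one -> 10am; VendorCall -> 9am; Standup -> 11am | Standup=11am, VendorCall=9am, One-on-one=11am, Kickoff=10am.

2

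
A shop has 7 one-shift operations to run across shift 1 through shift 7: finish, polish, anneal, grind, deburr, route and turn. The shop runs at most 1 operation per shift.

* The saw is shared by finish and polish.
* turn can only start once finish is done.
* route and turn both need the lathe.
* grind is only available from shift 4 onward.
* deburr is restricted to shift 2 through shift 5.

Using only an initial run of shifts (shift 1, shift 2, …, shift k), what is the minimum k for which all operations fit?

7 shifts

The precedence chain requires at least 2 distinct shifts.
With at most 1 per shift and 7 operations, at least 7 shifts are needed.
grind can't be placed before shift 4, so the schedule must run through at least shift 4.
7 works (last occupied shift: shift 7): for example route=shift 7, polish=shift 5, finish=shift 1, grind=shift 4, deburr=shift 2, turn=shift 3, anneal=shift 6.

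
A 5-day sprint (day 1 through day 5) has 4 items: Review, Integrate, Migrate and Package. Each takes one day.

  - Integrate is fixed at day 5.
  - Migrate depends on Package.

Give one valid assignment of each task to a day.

Review=day 1, Integrate=day 5, Migrate=day 2, Package=day 1

Checking: Package(day 1) before Migrate(day 2); Integrate=day 5 in [day 5,day 5].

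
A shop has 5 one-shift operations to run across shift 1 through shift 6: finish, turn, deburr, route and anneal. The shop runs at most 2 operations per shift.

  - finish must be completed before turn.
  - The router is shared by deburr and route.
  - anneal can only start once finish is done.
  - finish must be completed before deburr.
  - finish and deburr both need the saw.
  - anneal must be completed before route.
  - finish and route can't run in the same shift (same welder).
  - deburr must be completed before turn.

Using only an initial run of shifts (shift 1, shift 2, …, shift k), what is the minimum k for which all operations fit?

The precedence chain requires at least 3 distinct shifts.
With at most 2 per shift and 5 operations, at least 3 shifts are needed.
3 works (last occupied shift: shift 3): for example anneal=shift 2; deburr=shift 2; finish=shift 1; route=shift 3; turn=shift 3.

3 shifts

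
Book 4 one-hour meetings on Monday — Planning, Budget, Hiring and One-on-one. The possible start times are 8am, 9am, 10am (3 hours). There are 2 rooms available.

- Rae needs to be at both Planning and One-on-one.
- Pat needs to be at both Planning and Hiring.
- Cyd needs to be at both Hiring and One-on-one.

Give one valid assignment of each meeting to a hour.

One-on-one in 10am; Budget in 8am; Hiring in 9am; Planning in 8am

Checking: Planning(8am) != One-on-one(10am); Hiring(9am) != One-on-one(10am); Planning(8am) != Hiring(9am); max 2 per hour (cap 2).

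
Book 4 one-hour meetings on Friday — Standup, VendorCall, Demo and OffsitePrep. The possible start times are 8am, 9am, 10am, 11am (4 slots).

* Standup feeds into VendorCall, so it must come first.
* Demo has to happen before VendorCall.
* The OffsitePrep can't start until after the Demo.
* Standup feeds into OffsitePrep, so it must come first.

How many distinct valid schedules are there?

26

Splitting on Standup: it can be 8am (14), 9am (9), 10am (3). Listing each branch's schedules as (VendorCall, Demo, OffsitePrep):
Standup=8am: (9am,8am,9am) (9am,8am,10am) (9am,8am,11am) (10am,8am,9am) (10am,8am,10am) (10am,8am,11am) (10am,9am,10am) (10am,9am,11am) (11am,8am,9am) (11am,8am,10am) (11am,8am,11am) (11am,9am,10am) (11am,9am,11am) (11am,10am,11am) — 14.
Standup=9am: (10am,8am,10am) (10am,8am,11am) (10am,9am,10am) (10am,9am,11am) (11am,8am,10am) (11am,8am,11am) (11am,9am,10am) (11am,9am,11am) (11am,10am,11am) — 9.
Standup=10am: (11am,8am,11am) (11am,9am,11am) (11am,10am,11am) — 3.
Summing: 14 + 9 + 3 = 26.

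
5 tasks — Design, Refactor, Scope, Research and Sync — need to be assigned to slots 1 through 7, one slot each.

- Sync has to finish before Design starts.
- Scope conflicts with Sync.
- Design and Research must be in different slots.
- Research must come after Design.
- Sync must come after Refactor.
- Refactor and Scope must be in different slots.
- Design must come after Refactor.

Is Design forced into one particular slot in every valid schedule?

No

Design can be 3 (e.g. Research -> 4; Design -> 3; Sync -> 2; Refactor -> 1; Scope -> 3) or 4 (e.g. Research in 5, Refactor in 1, Design in 4, Scope in 3, Sync in 2).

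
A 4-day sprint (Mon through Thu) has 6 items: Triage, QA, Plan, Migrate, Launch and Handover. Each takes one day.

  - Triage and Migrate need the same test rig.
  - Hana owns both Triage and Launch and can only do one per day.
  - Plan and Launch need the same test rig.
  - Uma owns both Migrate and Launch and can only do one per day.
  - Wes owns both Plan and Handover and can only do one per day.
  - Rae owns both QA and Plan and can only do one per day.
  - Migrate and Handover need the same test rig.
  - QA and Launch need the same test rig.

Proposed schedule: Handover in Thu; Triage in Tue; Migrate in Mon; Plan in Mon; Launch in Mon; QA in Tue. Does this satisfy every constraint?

Rae owns both QA and Plan and can only do one per day — holds.
Triage and Migrate need the same test rig — holds.
Hana owns both Triage and Launch and can only do one per day — holds.
Wes owns both Plan and Handover and can only do one per day — holds.
Migrate and Handover need the same test rig — holds.
Plan and Launch need the same test rig — violated.
Uma owns both Migrate and Launch and can only do one per day — violated.
QA and Launch need the same test rig — holds.

No. Uma owns both Migrate and Launch and can only do one per day is not satisfied.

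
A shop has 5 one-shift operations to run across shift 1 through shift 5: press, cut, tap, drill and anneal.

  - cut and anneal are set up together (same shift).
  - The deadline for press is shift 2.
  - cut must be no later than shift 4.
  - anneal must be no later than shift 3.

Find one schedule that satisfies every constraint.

press -> shift 1; drill -> shift 1; tap -> shift 1; anneal -> shift 1; cut -> shift 1

Checking: cut = anneal = shift 1; anneal=shift 1 in [shift 1,shift 3]; press=shift 1 in [shift 1,shift 2]; cut=shift 1 in [shift 1,shift 4].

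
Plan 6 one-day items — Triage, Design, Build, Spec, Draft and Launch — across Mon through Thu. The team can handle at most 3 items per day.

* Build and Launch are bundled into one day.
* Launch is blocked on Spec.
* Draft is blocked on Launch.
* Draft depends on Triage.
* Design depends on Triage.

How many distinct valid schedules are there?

Splitting on Triage: it can be Mon (12), Tue (8), Wed (3). Listing each branch's schedules as (Design, Build, Spec, Draft, Launch):
Triage=Mon: (Tue,Tue,Mon,Wed,Tue) (Tue,Tue,Mon,Thu,Tue) (Tue,Wed,Mon,Thu,Wed) (Tue,Wed,Tue,Thu,Wed) (Wed,Tue,Mon,Wed,Tue) (Wed,Tue,Mon,Thu,Tue) (Wed,Wed,Mon,Thu,Wed) (Wed,Wed,Tue,Thu,Wed) (Thu,Tue,Mon,Wed,Tue) (Thu,Tue,Mon,Thu,Tue) (Thu,Wed,Mon,Thu,Wed) (Thu,Wed,Tue,Thu,Wed) — 12.
Triage=Tue: (Wed,Tue,Mon,Wed,Tue) (Wed,Tue,Mon,Thu,Tue) (Wed,Wed,Mon,Thu,Wed) (Wed,Wed,Tue,Thu,Wed) (Thu,Tue,Mon,Wed,Tue) (Thu,Tue,Mon,Thu,Tue) (Thu,Wed,Mon,Thu,Wed) (Thu,Wed,Tue,Thu,Wed) — 8.
Triage=Wed: (Thu,Tue,Mon,Thu,Tue) (Thu,Wed,Mon,Thu,Wed) (Thu,Wed,Tue,Thu,Wed) — 3.
Summing: 12 + 8 + 3 = 23.

23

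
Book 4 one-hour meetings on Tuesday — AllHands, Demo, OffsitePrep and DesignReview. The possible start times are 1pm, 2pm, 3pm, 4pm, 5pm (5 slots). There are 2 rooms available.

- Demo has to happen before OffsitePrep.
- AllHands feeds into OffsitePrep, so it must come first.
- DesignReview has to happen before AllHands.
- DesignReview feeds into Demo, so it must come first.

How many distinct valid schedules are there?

Splitting on AllHands: it can be 2pm (6), 3pm (8), 4pm (6). Listing each branch's schedules as (Demo, OffsitePrep, DesignReview):
AllHands=2pm: (2pm,3pm,1pm) (2pm,4pm,1pm) (2pm,5pm,1pm) (3pm,4pm,1pm) (3pm,5pm,1pm) (4pm,5pm,1pm) — 6.
AllHands=3pm: (2pm,4pm,1pm) (2pm,5pm,1pm) (3pm,4pm,1pm) (3pm,4pm,2pm) (3pm,5pm,1pm) (3pm,5pm,2pm) (4pm,5pm,1pm) (4pm,5pm,2pm) — 8.
AllHands=4pm: (2pm,5pm,1pm) (3pm,5pm,1pm) (3pm,5pm,2pm) (4pm,5pm,1pm) (4pm,5pm,2pm) (4pm,5pm,3pm) — 6.
Summing: 6 + 8 + 6 = 20.

20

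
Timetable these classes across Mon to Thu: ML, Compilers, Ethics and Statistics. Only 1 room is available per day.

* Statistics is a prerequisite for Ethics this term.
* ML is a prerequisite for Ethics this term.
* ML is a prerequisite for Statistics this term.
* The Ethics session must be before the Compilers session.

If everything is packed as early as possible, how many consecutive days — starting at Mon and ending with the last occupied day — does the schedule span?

The precedence chain requires at least 4 distinct days.
With at most 1 per day and 4 classes, at least 4 days are needed.
4 works (last occupied day: Thu): for example ML=Mon, Compilers=Thu, Statistics=Tue, Ethics=Wed.

4 days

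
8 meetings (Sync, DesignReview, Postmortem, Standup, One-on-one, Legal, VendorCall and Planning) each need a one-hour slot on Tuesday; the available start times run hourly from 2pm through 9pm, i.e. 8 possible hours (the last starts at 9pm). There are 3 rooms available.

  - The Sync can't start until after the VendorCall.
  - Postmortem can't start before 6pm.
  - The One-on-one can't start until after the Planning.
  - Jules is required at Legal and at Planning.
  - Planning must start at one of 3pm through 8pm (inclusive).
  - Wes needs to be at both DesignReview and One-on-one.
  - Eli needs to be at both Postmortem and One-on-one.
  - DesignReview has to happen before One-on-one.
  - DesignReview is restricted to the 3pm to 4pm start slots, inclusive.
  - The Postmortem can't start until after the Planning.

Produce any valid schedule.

Postmortem in 6pm, Legal in 2pm, DesignReview in 3pm, VendorCall in 2pm, Planning in 3pm, One-on-one in 4pm, Standup in 2pm, Sync in 3pm

Checking: Planning(3pm) before Postmortem(6pm); Planning(3pm) before One-on-one(4pm); DesignReview(3pm) before One-on-one(4pm); VendorCall(2pm) before Sync(3pm); DesignReview(3pm) != One-on-one(4pm); Legal(2pm) != Planning(3pm); Postmortem(6pm) != One-on-one(4pm); Planning=3pm in [3pm,8pm]; Postmortem=6pm in [6pm,9pm]; DesignReview=3pm in [3pm,4pm]; max 3 per hour (cap 3).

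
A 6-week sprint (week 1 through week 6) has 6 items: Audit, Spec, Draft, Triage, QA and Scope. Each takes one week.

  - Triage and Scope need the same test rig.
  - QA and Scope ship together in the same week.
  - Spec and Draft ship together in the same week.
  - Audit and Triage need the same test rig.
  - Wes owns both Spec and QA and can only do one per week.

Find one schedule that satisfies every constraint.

Triage=week 2; Scope=week 3; Draft=week 1; Spec=week 1; QA=week 3; Audit=week 1

Checking: Audit(week 1) != Triage(week 2); Triage(week 2) != Scope(week 3); Spec(week 1) != QA(week 3); Spec = Draft = week 1; QA = Scope = week 3.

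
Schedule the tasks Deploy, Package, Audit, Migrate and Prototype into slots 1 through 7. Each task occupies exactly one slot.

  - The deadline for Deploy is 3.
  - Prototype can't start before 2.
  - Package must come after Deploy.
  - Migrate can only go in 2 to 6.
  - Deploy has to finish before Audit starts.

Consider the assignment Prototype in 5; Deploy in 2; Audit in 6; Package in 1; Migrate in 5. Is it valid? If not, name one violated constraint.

No. Package must come after Deploy is not satisfied.

Deploy has to finish before Audit starts — holds.
Migrate can only go in 2 to 6 — holds.
Package must come after Deploy — violated.
The deadline for Deploy is 3 — holds.
Prototype can't start before 2 — holds.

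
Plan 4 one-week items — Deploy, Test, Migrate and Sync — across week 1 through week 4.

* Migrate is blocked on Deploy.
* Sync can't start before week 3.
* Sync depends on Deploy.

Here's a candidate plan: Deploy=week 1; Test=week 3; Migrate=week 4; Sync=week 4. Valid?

Sync depends on Deploy — holds.
Sync can't start before week 3 — holds.
Migrate is blocked on Deploy — holds.

Valid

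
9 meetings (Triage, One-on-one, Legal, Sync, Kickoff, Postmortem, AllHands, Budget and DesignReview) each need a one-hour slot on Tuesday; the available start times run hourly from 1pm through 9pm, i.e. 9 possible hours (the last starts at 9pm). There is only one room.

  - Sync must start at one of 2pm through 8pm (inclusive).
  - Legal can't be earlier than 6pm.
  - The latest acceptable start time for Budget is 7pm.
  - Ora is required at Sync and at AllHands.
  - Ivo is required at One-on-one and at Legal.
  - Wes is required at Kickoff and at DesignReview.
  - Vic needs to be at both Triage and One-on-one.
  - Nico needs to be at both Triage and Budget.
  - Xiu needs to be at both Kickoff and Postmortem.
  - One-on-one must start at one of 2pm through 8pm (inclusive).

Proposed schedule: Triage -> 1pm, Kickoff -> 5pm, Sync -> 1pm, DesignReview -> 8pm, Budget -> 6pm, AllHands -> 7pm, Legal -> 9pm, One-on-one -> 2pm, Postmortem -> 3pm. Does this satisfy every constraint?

No. Sync must start at one of 2pm through 8pm (inclusive) is not satisfied.

The latest acceptable start time for Budget is 7pm — holds.
Sync must start at one of 2pm through 8pm (inclusive) — violated.
Nico needs to be at both Triage and Budget — holds.
Ora is required at Sync and at AllHands — holds.
Wes is required at Kickoff and at DesignReview — holds.
Legal can't be earlier than 6pm — holds.
Vic needs to be at both Triage and One-on-one — holds.
One-on-one must start at one of 2pm through 8pm (inclusive) — holds.
Xiu needs to be at both Kickoff and Postmortem — holds.
Ivo is required at One-on-one and at Legal — holds.
There is only one room — violated.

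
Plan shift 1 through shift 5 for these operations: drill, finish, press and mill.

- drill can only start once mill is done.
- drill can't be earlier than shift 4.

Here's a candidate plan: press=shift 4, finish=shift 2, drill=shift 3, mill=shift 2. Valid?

drill can't be earlier than shift 4 — violated.
drill can only start once mill is done — holds.

No — it violates: drill can't be earlier than shift 4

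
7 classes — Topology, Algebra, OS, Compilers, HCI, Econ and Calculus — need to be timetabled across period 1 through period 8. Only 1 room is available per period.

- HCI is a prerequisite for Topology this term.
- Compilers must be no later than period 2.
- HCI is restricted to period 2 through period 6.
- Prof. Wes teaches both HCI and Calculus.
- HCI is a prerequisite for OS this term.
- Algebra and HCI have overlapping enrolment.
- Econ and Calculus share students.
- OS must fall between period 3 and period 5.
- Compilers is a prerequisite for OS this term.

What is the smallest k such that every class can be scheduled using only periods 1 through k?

The precedence chain requires at least 2 distinct periods.
With at most 1 per period and 7 classes, at least 7 periods are needed.
OS can't be placed before period 3, so the schedule must run through at least period 3.
7 works (last occupied period: period 7): for example HCI -> period 2; Econ -> period 6; Topology -> period 4; Compilers -> period 1; OS -> period 3; Algebra -> period 5; Calculus -> period 7.

7 periods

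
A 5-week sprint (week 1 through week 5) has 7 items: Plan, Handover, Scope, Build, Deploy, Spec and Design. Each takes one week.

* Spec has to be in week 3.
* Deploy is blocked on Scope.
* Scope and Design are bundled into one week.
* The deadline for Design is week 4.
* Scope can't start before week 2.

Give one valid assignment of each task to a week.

Design=week 2; Handover=week 1; Spec=week 3; Plan=week 1; Scope=week 2; Build=week 1; Deploy=week 3

Checking: Scope(week 2) before Deploy(week 3); Scope = Design = week 2; Design=week 2 in [week 1,week 4]; Spec=week 3 in [week 3,week 3]; Scope=week 2 in [week 2,week 5].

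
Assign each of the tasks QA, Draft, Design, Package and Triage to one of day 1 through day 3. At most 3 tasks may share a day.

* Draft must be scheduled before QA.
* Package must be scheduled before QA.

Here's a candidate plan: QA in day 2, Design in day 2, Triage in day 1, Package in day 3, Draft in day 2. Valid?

At most 3 tasks may share a day — holds.
Draft must be scheduled before QA — violated.
Package must be scheduled before QA — violated.

No. Package must be scheduled before QA is not satisfied.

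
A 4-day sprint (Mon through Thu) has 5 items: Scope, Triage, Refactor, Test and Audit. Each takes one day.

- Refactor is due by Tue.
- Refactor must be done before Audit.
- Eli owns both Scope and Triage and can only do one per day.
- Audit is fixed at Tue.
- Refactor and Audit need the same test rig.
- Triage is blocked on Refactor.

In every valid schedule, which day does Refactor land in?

Refactor's window is Mon–Tue.
Audit is fixed at Tue, and Refactor can't share a day with Audit.
So Refactor must be Mon.

Mon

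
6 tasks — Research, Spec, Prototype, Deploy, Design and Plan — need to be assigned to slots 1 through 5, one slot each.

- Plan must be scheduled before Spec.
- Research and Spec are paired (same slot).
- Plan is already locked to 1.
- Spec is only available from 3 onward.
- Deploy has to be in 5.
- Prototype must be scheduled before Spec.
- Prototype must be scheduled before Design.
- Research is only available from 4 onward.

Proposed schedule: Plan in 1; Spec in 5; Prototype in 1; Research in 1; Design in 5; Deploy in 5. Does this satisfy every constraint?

Prototype must be scheduled before Spec — holds.
Research is only available from 4 onward — violated.
Plan must be scheduled before Spec — holds.
Deploy has to be in 5 — holds.
Spec is only available from 3 onward — holds.
Plan is already locked to 1 — holds.
Prototype must be scheduled before Design — holds.
Research and Spec are paired (same slot) — violated.

Invalid. Research is only available from 4 onward.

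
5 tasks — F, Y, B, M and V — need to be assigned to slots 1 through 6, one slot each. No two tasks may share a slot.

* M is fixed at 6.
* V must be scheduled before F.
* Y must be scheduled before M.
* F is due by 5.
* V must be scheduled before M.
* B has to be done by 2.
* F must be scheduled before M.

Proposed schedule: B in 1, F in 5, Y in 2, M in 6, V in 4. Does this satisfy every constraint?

Valid

Y must be scheduled before M — holds.
M is fixed at 6 — holds.
V must be scheduled before M — holds.
F is due by 5 — holds.
F must be scheduled before M — holds.
V must be scheduled before F — holds.
B has to be done by 2 — holds.
No two tasks may share a slot — holds.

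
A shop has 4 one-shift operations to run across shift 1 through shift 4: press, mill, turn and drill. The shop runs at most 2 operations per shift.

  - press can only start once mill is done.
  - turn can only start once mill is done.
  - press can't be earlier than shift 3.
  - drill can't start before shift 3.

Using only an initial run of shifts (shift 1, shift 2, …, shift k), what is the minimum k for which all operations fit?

The precedence chain requires at least 2 distinct shifts.
With at most 2 per shift and 4 operations, at least 2 shifts are needed.
press can't be placed before shift 3, so the schedule must run through at least shift 3.
3 works (last occupied shift: shift 3): for example press in shift 3; mill in shift 1; drill in shift 3; turn in shift 2.

3 shifts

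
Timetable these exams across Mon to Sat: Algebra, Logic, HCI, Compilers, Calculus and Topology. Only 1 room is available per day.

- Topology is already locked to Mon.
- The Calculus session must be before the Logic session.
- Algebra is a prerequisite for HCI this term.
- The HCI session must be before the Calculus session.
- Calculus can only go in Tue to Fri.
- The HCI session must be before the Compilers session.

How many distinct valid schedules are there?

Enumerating: HCI=Wed; Logic=Fri; Algebra=Tue; Calculus=Thu; Compilers=Sat; Topology=Mon | Logic=Sat; HCI=Wed; Topology=Mon; Compilers=Fri; Calculus=Thu; Algebra=Tue | Logic in Sat; Algebra in Tue; HCI in Wed; Calculus in Fri; Compilers in Thu; Topology in Mon.

3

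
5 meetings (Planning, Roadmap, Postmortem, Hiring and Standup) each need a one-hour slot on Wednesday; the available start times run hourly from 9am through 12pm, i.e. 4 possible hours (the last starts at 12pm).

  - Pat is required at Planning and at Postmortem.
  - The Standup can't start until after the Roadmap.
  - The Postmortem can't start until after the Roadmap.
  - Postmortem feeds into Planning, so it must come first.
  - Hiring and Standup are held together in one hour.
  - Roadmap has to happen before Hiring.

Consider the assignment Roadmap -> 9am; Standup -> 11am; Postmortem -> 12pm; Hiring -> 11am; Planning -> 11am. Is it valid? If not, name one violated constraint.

The Standup can't start until after the Roadmap — holds.
Postmortem feeds into Planning, so it must come first — violated.
Hiring and Standup are held together in one hour — holds.
Pat is required at Planning and at Postmortem — holds.
Roadmap has to happen before Hiring — holds.
The Postmortem can't start until after the Roadmap — holds.

No. Postmortem feeds into Planning, so it must come first is not satisfied.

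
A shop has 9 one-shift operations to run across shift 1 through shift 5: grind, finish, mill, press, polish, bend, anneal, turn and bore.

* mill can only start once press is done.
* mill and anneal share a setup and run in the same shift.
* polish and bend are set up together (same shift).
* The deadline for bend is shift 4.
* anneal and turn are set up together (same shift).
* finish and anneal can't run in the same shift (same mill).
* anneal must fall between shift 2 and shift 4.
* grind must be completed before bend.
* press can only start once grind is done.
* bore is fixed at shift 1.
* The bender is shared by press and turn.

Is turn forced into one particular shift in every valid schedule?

turn can be shift 3 (e.g. grind=shift 1; press=shift 2; anneal=shift 3; bend=shift 2; finish=shift 1; mill=shift 3; turn=shift 3; bore=shift 1; polish=shift 2) or shift 4 (e.g. mill -> shift 4; grind -> shift 1; turn -> shift 4; press -> shift 2; polish -> shift 2; anneal -> shift 4; finish -> shift 1; bore -> shift 1; bend -> shift 2).

No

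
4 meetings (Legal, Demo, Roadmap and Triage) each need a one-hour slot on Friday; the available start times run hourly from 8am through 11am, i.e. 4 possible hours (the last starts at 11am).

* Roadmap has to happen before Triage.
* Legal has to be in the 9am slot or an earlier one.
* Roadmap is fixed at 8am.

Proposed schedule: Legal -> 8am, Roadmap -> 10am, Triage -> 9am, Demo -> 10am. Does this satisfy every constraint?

Legal has to be in the 9am slot or an earlier one — holds.
Roadmap has to happen before Triage — violated.
Roadmap is fixed at 8am — violated.

No — it violates: Roadmap is fixed at 8am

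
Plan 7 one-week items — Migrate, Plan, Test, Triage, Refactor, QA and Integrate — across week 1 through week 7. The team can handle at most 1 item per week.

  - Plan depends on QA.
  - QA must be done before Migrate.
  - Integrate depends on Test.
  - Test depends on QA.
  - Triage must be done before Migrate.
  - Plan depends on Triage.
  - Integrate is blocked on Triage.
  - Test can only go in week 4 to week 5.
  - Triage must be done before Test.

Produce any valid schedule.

Triage=week 1; Refactor=week 7; Plan=week 5; QA=week 2; Test=week 4; Integrate=week 6; Migrate=week 3

Checking: QA(week 2) before Test(week 4); Triage(week 1) before Plan(week 5); Triage(week 1) before Test(week 4); QA(week 2) before Migrate(week 3); Triage(week 1) before Integrate(week 6); QA(week 2) before Plan(week 5); Triage(week 1) before Migrate(week 3); Test(week 4) before Integrate(week 6); Test=week 4 in [week 4,week 5]; max 1 per week (cap 1).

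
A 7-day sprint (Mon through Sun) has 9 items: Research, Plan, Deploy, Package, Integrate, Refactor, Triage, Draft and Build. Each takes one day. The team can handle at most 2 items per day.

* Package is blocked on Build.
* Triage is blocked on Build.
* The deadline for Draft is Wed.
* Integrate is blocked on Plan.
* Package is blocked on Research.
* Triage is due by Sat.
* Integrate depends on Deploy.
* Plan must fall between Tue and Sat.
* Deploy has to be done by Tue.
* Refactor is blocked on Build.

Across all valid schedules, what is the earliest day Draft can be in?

Mon

Draft's own window allows nothing later than Wed.
Draft at Mon is achievable: Build=Tue, Draft=Mon, Integrate=Thu, Package=Thu, Plan=Tue, Deploy=Mon, Refactor=Fri, Triage=Wed, Research=Wed.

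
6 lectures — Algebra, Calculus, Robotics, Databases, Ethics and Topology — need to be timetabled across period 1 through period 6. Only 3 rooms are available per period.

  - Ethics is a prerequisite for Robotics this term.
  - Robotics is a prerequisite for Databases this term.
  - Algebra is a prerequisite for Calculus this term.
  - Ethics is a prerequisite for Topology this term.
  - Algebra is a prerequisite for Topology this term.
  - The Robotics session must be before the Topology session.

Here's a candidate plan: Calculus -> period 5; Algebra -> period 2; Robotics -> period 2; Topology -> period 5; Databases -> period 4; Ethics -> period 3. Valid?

Ethics is a prerequisite for Topology this term — holds.
Ethics is a prerequisite for Robotics this term — violated.
Algebra is a prerequisite for Calculus this term — holds.
The Robotics session must be before the Topology session — holds.
Robotics is a prerequisite for Databases this term — holds.
Only 3 rooms are available per period — holds.
Algebra is a prerequisite for Topology this term — holds.

No — it violates: Ethics is a prerequisite for Robotics this term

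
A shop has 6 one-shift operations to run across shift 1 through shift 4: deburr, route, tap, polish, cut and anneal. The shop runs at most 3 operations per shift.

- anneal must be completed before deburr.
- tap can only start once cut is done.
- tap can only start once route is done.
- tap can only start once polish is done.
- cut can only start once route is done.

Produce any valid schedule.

tap=shift 3; polish=shift 1; deburr=shift 2; route=shift 1; cut=shift 2; anneal=shift 1

Checking: polish(shift 1) before tap(shift 3); anneal(shift 1) before deburr(shift 2); route(shift 1) before tap(shift 3); route(shift 1) before cut(shift 2); cut(shift 2) before tap(shift 3); max 3 per shift (cap 3).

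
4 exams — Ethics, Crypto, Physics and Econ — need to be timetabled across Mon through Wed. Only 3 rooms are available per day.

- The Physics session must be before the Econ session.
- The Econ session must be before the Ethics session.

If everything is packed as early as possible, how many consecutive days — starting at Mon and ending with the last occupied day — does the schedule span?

3

The precedence chain requires at least 3 distinct days.
With at most 3 per day and 4 exams, at least 2 days are needed.
3 works (last occupied day: Wed): for example Ethics=Wed, Econ=Tue, Physics=Mon, Crypto=Mon.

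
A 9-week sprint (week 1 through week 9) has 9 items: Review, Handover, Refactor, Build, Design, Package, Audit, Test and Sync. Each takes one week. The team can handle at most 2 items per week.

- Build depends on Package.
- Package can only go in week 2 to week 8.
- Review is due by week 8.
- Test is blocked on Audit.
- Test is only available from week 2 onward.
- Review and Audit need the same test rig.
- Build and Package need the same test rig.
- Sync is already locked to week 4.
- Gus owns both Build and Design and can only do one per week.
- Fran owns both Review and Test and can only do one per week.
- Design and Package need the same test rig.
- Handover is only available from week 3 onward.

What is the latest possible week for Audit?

week 8

Downstream work caps Audit at week 8.
Audit at week 8 is achievable: Audit=week 8; Test=week 9; Handover=week 3; Sync=week 4; Build=week 3; Refactor=week 1; Design=week 4; Package=week 2; Review=week 1.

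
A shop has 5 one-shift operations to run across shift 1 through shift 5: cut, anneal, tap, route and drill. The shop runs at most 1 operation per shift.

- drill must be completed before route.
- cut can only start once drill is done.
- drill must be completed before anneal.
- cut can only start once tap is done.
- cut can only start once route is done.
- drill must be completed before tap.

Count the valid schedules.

Splitting on cut: it can be shift 4 (2), shift 5 (6). Listing each branch's schedules as (anneal, tap, route, drill) by shift number:
cut=shift 4: (5,2,3,1) (5,3,2,1) — 2.
cut=shift 5: (2,3,4,1) (2,4,3,1) (3,2,4,1) (3,4,2,1) (4,2,3,1) (4,3,2,1) — 6.
Summing: 2 + 6 = 8.

8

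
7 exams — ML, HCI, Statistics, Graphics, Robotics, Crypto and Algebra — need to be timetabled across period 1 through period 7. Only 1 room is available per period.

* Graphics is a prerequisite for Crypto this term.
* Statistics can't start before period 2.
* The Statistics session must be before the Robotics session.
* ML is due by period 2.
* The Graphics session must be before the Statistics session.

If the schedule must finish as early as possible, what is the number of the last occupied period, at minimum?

The precedence chain requires at least 3 distinct periods.
With at most 1 per period and 7 exams, at least 7 periods are needed.
7 works (last occupied period: period 7): for example ML in period 1; Robotics in period 4; Statistics in period 3; Graphics in period 2; HCI in period 6; Crypto in period 5; Algebra in period 7.

7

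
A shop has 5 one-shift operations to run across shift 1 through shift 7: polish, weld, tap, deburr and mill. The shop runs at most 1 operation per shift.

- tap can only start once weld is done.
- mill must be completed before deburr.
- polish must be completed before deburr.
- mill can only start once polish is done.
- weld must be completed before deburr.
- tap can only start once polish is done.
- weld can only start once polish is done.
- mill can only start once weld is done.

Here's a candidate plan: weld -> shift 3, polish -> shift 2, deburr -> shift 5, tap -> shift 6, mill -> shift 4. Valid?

Valid

weld can only start once polish is done — holds.
mill must be completed before deburr — holds.
tap can only start once polish is done — holds.
The shop runs at most 1 operation per shift — holds.
weld must be completed before deburr — holds.
tap can only start once weld is done — holds.
mill can only start once weld is done — holds.
mill can only start once polish is done — holds.
polish must be completed before deburr — holds.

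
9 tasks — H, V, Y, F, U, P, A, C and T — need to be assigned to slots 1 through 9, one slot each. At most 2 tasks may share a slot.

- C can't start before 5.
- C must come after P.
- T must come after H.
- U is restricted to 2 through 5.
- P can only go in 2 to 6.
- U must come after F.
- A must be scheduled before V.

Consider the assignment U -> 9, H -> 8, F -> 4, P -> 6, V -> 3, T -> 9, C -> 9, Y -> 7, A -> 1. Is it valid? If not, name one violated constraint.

C must come after P — holds.
U must come after F — holds.
U is restricted to 2 through 5 — violated.
At most 2 tasks may share a slot — violated.
A must be scheduled before V — holds.
P can only go in 2 to 6 — holds.
C can't start before 5 — holds.
T must come after H — holds.

No. U is restricted to 2 through 5 is not satisfied.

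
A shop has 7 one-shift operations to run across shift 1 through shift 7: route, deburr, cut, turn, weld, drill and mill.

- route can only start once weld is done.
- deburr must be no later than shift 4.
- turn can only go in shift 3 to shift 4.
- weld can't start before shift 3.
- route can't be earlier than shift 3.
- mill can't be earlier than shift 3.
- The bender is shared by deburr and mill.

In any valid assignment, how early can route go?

shift 4

Route is available from shift 3; precedence pushes route to at least shift 4.
route at shift 4 is achievable: cut -> shift 1; deburr -> shift 1; weld -> shift 3; drill -> shift 1; mill -> shift 3; turn -> shift 3; route -> shift 4.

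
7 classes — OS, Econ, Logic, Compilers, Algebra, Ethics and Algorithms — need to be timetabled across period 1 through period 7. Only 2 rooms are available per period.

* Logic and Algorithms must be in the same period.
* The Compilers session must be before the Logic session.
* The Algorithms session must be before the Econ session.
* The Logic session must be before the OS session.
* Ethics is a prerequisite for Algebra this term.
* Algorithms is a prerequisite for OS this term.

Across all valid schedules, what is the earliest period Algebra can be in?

Precedence pushes Algebra to at least period 2.
Algebra at period 2 is achievable: Compilers in period 1; Logic in period 3; Algorithms in period 3; Algebra in period 2; Econ in period 4; Ethics in period 1; OS in period 4.

period 2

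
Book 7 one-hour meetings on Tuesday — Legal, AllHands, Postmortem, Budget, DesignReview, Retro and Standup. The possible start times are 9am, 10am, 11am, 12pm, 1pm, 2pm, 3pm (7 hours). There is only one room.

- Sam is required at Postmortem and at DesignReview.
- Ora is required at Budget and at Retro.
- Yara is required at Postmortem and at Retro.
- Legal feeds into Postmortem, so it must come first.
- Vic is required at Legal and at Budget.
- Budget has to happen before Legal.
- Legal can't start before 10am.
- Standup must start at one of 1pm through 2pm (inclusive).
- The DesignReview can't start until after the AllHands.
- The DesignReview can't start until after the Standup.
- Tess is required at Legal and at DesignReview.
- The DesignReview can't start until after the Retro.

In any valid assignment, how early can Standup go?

Standup is available from 1pm; Standup's own window allows nothing later than 2pm.
Standup at 1pm is achievable: Legal in 10am; Standup in 1pm; Budget in 9am; Retro in 12pm; AllHands in 11am; Postmortem in 3pm; DesignReview in 2pm.

1pm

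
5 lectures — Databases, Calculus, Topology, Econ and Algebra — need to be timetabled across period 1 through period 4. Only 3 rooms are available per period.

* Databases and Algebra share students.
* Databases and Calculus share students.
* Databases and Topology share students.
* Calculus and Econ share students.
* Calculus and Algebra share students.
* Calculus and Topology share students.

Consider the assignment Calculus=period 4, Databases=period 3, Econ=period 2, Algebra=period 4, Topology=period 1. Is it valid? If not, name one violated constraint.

Databases and Topology share students — holds.
Only 3 rooms are available per period — holds.
Calculus and Topology share students — holds.
Databases and Algebra share students — holds.
Calculus and Algebra share students — violated.
Calculus and Econ share students — holds.
Databases and Calculus share students — holds.

No. Calculus and Algebra share students is not satisfied.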